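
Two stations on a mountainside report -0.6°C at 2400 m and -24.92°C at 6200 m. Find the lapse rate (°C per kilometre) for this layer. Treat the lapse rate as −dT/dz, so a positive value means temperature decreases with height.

Γ = −ΔT/Δz = (-0.6 − (-24.92)) / (6200 − 2400) m
  = 24.32°C / 3.8 km = 6.4°C/km

6.4°C/km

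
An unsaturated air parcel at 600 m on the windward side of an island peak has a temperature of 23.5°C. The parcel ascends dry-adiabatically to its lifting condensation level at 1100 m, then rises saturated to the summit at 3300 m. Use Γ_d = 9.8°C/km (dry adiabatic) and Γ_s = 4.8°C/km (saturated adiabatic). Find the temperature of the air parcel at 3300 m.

8.04°C

From 600 m to 1100 m (dry): cools by 9.8 × 0.5 = 4.9°C, giving 18.6°C.
From 1100 m to 3300 m (saturated): cools by 4.8 × 2.2 = 10.56°C, giving 8.04°C.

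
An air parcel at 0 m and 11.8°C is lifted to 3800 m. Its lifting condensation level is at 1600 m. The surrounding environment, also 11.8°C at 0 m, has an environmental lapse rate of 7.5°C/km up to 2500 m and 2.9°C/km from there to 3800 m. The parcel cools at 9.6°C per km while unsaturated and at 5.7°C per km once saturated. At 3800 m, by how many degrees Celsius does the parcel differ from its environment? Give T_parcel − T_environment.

Parcel:
  0–1600 m, dry: Δz = 1.6 km ⇒ ΔT = -15.36°C; T = -3.56°C
  1600–3800 m, saturated: Δz = 2.2 km ⇒ ΔT = -12.54°C; T = -16.1°C
Environment:
  0–2500 m, environment, lower layer: Δz = 2.5 km ⇒ ΔT = -18.75°C; T = -6.95°C
  2500–3800 m, environment, upper layer: Δz = 1.3 km ⇒ ΔT = -3.77°C; T = -10.72°C
T_parcel − T_env = -16.1 − (-10.72) = -5.38°C

-5.38°C (parcel cooler than environment)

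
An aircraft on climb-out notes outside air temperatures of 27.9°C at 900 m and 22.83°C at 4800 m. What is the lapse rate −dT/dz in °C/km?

1.3°C/km

Γ = −ΔT/Δz = (27.9 − 22.83) / (4800 − 900) m
  = 5.07°C / 3.9 km = 1.3°C/km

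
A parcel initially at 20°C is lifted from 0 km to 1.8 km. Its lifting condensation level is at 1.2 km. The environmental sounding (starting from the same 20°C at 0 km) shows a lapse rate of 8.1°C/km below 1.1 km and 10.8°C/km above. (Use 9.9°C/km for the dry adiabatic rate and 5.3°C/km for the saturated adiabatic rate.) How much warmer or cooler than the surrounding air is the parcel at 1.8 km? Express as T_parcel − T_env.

+1.41°C (parcel warmer than environment)

Parcel:
  0–1200 m, dry: Δz = 1.2 km ⇒ ΔT = -11.88°C; T = 8.12°C
  1200–1800 m, saturated: Δz = 0.6 km ⇒ ΔT = -3.18°C; T = 4.94°C
Environment:
  0–1100 m, environment, lower layer: Δz = 1.1 km ⇒ ΔT = -8.91°C; T = 11.09°C
  1100–1800 m, environment, upper layer: Δz = 0.7 km ⇒ ΔT = -7.56°C; T = 3.53°C
T_parcel − T_env = 4.94 − 3.53 = +1.41°C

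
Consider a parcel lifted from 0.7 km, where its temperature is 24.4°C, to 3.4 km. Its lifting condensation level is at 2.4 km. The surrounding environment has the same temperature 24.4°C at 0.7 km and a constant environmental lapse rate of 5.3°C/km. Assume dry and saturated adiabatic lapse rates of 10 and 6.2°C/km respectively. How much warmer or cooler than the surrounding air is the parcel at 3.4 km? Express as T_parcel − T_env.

Parcel:
  700 → 2400 m (dry, 10°C/km): ΔT = -10 × 1.7 = -17°C → T = 7.4°C
  2400 → 3400 m (saturated, 6.2°C/km): ΔT = -6.2 × 1 = -6.2°C → T = 1.2°C
Environment:
  700 → 3400 m (environment, 5.3°C/km): ΔT = -5.3 × 2.7 = -14.31°C → T = 10.09°C
T_parcel − T_env = 1.2 − 10.09 = -8.89°C

-8.89°C (parcel cooler than environment)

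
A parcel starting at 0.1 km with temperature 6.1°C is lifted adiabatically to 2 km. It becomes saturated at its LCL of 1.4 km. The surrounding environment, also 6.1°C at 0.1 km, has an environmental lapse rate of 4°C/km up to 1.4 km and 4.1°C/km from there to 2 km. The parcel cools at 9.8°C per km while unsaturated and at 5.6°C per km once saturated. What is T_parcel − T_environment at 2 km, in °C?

-8.44°C (parcel cooler than environment)

Parcel:
  100 → 1400 m (dry, 9.8°C/km): ΔT = -9.8 × 1.3 = -12.74°C → T = -6.64°C
  1400 → 2000 m (saturated, 5.6°C/km): ΔT = -5.6 × 0.6 = -3.36°C → T = -10°C
Environment:
  100 → 1400 m (environment, lower layer, 4°C/km): ΔT = -4 × 1.3 = -5.2°C → T = 0.9°C
  1400 → 2000 m (environment, upper layer, 4.1°C/km): ΔT = -4.1 × 0.6 = -2.46°C → T = -1.56°C
T_parcel − T_env = -10 − (-1.56) = -8.44°C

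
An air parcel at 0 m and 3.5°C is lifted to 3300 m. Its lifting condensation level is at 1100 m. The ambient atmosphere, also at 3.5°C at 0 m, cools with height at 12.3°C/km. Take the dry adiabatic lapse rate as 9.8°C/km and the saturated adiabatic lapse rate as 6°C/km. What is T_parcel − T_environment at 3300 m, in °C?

Parcel:
  Dry to 1100 m: -9.8 × 1.1 km = -10.78°C, so T = -7.28°C.
  Saturated to 3300 m: -6 × 2.2 km = -13.2°C, so T = -20.48°C.
Environment:
  Environment to 3300 m: -12.3 × 3.3 km = -40.59°C, so T = -37.09°C.
T_parcel − T_env = -20.48 − (-37.09) = +16.61°C

+16.61°C (parcel warmer than environment)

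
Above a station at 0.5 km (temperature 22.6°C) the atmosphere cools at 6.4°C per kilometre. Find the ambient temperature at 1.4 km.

Environmental to 1400 m: -6.4 × 0.9 km = -5.76°C, so T = 16.84°C.

16.84°C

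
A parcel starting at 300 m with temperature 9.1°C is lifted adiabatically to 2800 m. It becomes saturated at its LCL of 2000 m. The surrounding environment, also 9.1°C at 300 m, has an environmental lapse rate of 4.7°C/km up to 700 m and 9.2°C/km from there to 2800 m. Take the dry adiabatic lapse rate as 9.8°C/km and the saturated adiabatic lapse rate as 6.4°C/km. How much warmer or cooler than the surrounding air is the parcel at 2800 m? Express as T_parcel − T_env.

Parcel:
  From 300 m to 2000 m (dry): cools by 9.8 × 1.7 = 16.66°C, giving -7.56°C.
  From 2000 m to 2800 m (saturated): cools by 6.4 × 0.8 = 5.12°C, giving -12.68°C.
Environment:
  From 300 m to 700 m (environment, lower layer): cools by 4.7 × 0.4 = 1.88°C, giving 7.22°C.
  From 700 m to 2800 m (environment, upper layer): cools by 9.2 × 2.1 = 19.32°C, giving -12.1°C.
T_parcel − T_env = -12.68 − (-12.1) = -0.58°C

-0.58°C (parcel cooler than environment)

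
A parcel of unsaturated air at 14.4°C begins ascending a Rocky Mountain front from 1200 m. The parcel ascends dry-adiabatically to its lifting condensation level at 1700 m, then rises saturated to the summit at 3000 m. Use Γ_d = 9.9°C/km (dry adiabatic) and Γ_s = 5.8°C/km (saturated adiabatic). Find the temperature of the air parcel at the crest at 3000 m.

1.91°C

From 1200 m to 1700 m (dry): cools by 9.9 × 0.5 = 4.95°C, giving 9.45°C.
From 1700 m to 3000 m (saturated): cools by 5.8 × 1.3 = 7.54°C, giving 1.91°C.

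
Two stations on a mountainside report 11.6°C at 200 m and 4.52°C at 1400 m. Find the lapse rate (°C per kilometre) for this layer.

Γ = −ΔT/Δz = (11.6 − 4.52) / (1400 − 200) m
  = 7.08°C / 1.2 km = 5.9°C/km

5.9°C/km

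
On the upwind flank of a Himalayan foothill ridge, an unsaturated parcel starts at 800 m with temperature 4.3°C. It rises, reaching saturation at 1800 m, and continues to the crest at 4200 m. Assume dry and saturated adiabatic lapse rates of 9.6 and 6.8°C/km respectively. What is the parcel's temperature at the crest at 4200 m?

From 800 m to 1800 m (dry): cools by 9.6 × 1 = 9.6°C, giving -5.3°C.
From 1800 m to 4200 m (saturated): cools by 6.8 × 2.4 = 16.32°C, giving -21.62°C.

-21.62°C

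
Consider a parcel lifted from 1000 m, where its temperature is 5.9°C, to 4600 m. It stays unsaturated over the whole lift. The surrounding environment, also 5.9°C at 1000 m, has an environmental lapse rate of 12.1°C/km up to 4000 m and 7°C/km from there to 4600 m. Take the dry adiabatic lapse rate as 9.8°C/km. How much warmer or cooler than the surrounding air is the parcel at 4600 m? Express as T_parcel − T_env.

Parcel:
  Dry to 4600 m: -9.8 × 3.6 km = -35.28°C, so T = -29.38°C.
Environment:
  Environment, lower layer to 4000 m: -12.1 × 3 km = -36.3°C, so T = -30.4°C.
  Environment, upper layer to 4600 m: -7 × 0.6 km = -4.2°C, so T = -34.6°C.
T_parcel − T_env = -29.38 − (-34.6) = +5.22°C

+5.22°C (parcel warmer than environment)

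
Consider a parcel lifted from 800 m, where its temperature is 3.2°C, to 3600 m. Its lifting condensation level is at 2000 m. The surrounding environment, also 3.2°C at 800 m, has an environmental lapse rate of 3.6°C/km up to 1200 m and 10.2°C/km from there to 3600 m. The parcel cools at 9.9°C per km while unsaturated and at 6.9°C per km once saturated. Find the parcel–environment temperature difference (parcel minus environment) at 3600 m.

+3°C (parcel warmer than environment)

Parcel:
  800 → 2000 m (dry, 9.9°C/km): ΔT = -9.9 × 1.2 = -11.88°C → T = -8.68°C
  2000 → 3600 m (saturated, 6.9°C/km): ΔT = -6.9 × 1.6 = -11.04°C → T = -19.72°C
Environment:
  800 → 1200 m (environment, lower layer, 3.6°C/km): ΔT = -3.6 × 0.4 = -1.44°C → T = 1.76°C
  1200 → 3600 m (environment, upper layer, 10.2°C/km): ΔT = -10.2 × 2.4 = -24.48°C → T = -22.72°C
T_parcel − T_env = -19.72 − (-22.72) = +3°C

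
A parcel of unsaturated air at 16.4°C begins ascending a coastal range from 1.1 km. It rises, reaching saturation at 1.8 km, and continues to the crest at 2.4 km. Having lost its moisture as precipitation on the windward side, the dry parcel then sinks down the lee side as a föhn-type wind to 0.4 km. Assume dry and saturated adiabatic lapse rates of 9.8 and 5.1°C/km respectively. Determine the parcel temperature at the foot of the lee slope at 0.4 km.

1100–1800 m, dry: Δz = 0.7 km ⇒ ΔT = -6.86°C; T = 9.54°C
1800–2400 m, saturated: Δz = 0.6 km ⇒ ΔT = -3.06°C; T = 6.48°C
2400–400 m, dry descent: Δz = 2 km ⇒ ΔT = +19.6°C; T = 26.08°C

26.08°C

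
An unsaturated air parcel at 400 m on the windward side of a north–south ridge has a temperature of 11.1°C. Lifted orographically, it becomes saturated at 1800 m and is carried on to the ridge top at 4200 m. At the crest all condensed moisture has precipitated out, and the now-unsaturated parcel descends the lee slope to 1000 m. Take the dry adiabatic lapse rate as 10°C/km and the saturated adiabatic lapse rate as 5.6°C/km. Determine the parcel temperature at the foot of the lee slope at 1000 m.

15.66°C

400–1800 m, dry: Δz = 1.4 km ⇒ ΔT = -14°C; T = -2.9°C
1800–4200 m, saturated: Δz = 2.4 km ⇒ ΔT = -13.44°C; T = -16.34°C
4200–1000 m, dry descent: Δz = 3.2 km ⇒ ΔT = +32°C; T = 15.66°C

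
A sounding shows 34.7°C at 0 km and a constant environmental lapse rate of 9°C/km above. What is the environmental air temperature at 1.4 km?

22.1°C

0–1400 m, environmental: Δz = 1.4 km ⇒ ΔT = -12.6°C; T = 22.1°C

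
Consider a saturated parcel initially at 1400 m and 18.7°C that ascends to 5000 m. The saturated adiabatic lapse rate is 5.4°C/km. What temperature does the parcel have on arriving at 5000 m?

-0.74°C

Saturated adiabatic to 5000 m: -5.4 × 3.6 km = -19.44°C, so T = -0.74°C.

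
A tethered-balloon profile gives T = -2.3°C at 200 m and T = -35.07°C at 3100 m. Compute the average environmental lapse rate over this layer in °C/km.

11.3°C/km

Γ = −ΔT/Δz = (-2.3 − (-35.07)) / (3100 − 200) m
  = 32.77°C / 2.9 km = 11.3°C/km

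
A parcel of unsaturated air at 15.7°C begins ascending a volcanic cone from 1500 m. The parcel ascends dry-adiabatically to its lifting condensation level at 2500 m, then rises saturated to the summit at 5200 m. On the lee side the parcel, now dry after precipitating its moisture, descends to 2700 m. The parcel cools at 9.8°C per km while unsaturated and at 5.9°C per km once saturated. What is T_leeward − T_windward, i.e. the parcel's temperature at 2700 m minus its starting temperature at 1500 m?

From 1500 m to 2500 m (dry): cools by 9.8 × 1 = 9.8°C, giving 5.9°C.
From 2500 m to 5200 m (saturated): cools by 5.9 × 2.7 = 15.93°C, giving -10.03°C.
From 5200 m to 2700 m (dry descent): warms by 9.8 × 2.5 = 24.5°C, giving 14.47°C.
Net change vs windward start: 14.47 − 15.7 = -1.23°C

-1.23°C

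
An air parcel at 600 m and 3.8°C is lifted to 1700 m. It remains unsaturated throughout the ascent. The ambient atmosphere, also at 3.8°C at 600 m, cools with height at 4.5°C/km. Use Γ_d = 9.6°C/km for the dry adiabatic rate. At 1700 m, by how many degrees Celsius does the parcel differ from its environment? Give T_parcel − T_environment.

-5.61°C (parcel cooler than environment)

Parcel:
  600–1700 m, dry: Δz = 1.1 km ⇒ ΔT = -10.56°C; T = -6.76°C
Environment:
  600–1700 m, environment: Δz = 1.1 km ⇒ ΔT = -4.95°C; T = -1.15°C
T_parcel − T_env = -6.76 − (-1.15) = -5.61°C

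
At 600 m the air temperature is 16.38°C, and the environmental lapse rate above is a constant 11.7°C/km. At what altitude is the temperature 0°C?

2000 m

Height above start = (16.38 − 0) / 11.7 = 1.4 km
Altitude = 600 m + 1400 m = 2000 m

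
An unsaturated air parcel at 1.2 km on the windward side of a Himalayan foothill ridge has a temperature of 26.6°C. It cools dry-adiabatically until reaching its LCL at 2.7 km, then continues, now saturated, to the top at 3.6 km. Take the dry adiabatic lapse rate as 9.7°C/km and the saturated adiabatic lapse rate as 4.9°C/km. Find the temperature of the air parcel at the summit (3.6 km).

7.64°C

From 1200 m to 2700 m (dry): cools by 9.7 × 1.5 = 14.55°C, giving 12.05°C.
From 2700 m to 3600 m (saturated): cools by 4.9 × 0.9 = 4.41°C, giving 7.64°C.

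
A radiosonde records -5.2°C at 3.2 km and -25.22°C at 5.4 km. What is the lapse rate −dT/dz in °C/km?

Γ = −ΔT/Δz = (-5.2 − (-25.22)) / (5400 − 3200) m
  = 20.02°C / 2.2 km = 9.1°C/km

9.1°C/km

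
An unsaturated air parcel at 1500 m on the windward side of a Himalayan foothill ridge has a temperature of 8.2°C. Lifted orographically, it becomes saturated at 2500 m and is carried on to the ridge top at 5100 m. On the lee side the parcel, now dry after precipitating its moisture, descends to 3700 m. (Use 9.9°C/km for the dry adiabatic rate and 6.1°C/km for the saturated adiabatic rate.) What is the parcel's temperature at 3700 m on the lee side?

-3.7°C

Dry to 2500 m: -9.9 × 1 km = -9.9°C, so T = -1.7°C.
Saturated to 5100 m: -6.1 × 2.6 km = -15.86°C, so T = -17.56°C.
Dry descent to 3700 m: +9.9 × 1.4 km = +13.86°C, so T = -3.7°C.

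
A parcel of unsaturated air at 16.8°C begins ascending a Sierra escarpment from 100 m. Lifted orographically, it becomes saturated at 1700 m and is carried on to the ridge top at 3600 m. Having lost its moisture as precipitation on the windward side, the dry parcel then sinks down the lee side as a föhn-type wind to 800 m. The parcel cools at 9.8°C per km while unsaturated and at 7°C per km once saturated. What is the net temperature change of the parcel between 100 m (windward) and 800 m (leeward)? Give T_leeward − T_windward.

-1.54°C

Dry to 1700 m: -9.8 × 1.6 km = -15.68°C, so T = 1.12°C.
Saturated to 3600 m: -7 × 1.9 km = -13.3°C, so T = -12.18°C.
Dry descent to 800 m: +9.8 × 2.8 km = +27.44°C, so T = 15.26°C.
Net change vs windward start: 15.26 − 16.8 = -1.54°C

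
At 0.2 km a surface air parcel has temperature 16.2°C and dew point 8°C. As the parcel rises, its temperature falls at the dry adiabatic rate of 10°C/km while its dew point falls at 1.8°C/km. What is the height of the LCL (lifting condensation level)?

T and T_d converge at 10 − 1.8 = 8.2°C per km
Height above start = (16.2 − 8) / 8.2 = 1 km
LCL altitude = 200 m + 1000 m = 1200 m

1.2 km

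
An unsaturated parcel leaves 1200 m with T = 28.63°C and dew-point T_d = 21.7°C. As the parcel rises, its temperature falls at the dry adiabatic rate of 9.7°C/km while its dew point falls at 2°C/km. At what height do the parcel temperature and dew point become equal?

2100 m

T and T_d converge at 9.7 − 2 = 7.7°C per km
Height above start = (28.63 − 21.7) / 7.7 = 0.9 km
LCL altitude = 1200 m + 900 m = 2100 m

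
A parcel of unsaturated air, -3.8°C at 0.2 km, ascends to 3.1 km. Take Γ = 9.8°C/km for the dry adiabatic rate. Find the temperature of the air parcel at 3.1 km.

200 → 3100 m (dry adiabatic, 9.8°C/km): ΔT = -9.8 × 2.9 = -28.42°C → T = -32.22°C

-32.22°C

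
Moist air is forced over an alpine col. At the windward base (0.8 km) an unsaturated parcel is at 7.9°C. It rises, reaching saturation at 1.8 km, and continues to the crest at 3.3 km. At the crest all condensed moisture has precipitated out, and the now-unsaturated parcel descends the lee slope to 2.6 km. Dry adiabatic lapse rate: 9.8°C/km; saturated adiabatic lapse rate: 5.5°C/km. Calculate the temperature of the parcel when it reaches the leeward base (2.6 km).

-3.29°C

800 → 1800 m (dry, 9.8°C/km): ΔT = -9.8 × 1 = -9.8°C → T = -1.9°C
1800 → 3300 m (saturated, 5.5°C/km): ΔT = -5.5 × 1.5 = -8.25°C → T = -10.15°C
3300 → 2600 m (dry descent, 9.8°C/km): ΔT = +9.8 × 0.7 = +6.86°C → T = -3.29°C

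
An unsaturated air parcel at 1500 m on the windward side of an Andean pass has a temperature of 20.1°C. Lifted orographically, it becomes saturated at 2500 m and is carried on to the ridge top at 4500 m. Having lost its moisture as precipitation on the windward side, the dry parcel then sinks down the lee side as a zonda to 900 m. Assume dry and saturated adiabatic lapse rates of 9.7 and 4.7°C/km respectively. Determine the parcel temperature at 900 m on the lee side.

35.92°C

From 1500 m to 2500 m (dry): cools by 9.7 × 1 = 9.7°C, giving 10.4°C.
From 2500 m to 4500 m (saturated): cools by 4.7 × 2 = 9.4°C, giving 1°C.
From 4500 m to 900 m (dry descent): warms by 9.7 × 3.6 = 34.92°C, giving 35.92°C.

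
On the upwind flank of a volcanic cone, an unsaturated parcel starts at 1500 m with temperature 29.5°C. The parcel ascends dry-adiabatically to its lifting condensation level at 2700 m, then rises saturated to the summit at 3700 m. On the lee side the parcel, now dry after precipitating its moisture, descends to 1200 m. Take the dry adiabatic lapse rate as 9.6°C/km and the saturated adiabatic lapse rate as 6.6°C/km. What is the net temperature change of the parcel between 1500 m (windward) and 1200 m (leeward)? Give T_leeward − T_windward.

+5.88°C

From 1500 m to 2700 m (dry): cools by 9.6 × 1.2 = 11.52°C, giving 17.98°C.
From 2700 m to 3700 m (saturated): cools by 6.6 × 1 = 6.6°C, giving 11.38°C.
From 3700 m to 1200 m (dry descent): warms by 9.6 × 2.5 = 24°C, giving 35.38°C.
Net change vs windward start: 35.38 − 29.5 = +5.88°C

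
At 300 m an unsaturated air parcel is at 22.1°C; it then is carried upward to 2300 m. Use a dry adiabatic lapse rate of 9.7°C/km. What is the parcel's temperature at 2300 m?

300–2300 m, dry adiabatic: Δz = 2 km ⇒ ΔT = -19.4°C; T = 2.7°C

2.7°C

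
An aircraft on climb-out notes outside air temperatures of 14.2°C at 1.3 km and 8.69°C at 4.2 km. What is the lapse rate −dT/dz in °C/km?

1.9°C/km

Γ = −ΔT/Δz = (14.2 − 8.69) / (4200 − 1300) m
  = 5.51°C / 2.9 km = 1.9°C/km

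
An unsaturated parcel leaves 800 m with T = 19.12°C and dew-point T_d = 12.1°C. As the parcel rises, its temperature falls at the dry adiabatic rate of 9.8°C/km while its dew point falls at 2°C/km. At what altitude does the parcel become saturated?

T and T_d converge at 9.8 − 2 = 7.8°C per km
Height above start = (19.12 − 12.1) / 7.8 = 0.9 km
LCL altitude = 800 m + 900 m = 1700 m

1700 m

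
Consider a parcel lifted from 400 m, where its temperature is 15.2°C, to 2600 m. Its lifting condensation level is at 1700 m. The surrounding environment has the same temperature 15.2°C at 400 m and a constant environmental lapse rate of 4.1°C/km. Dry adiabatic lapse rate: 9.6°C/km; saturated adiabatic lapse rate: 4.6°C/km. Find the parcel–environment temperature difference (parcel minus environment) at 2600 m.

-7.6°C (parcel cooler than environment)

Parcel:
  400–1700 m, dry: Δz = 1.3 km ⇒ ΔT = -12.48°C; T = 2.72°C
  1700–2600 m, saturated: Δz = 0.9 km ⇒ ΔT = -4.14°C; T = -1.42°C
Environment:
  400–2600 m, environment: Δz = 2.2 km ⇒ ΔT = -9.02°C; T = 6.18°C
T_parcel − T_env = -1.42 − 6.18 = -7.6°C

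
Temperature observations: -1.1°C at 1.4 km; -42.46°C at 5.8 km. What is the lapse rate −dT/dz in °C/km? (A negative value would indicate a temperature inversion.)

Γ = −ΔT/Δz = (-1.1 − (-42.46)) / (5800 − 1400) m
  = 41.36°C / 4.4 km = 9.4°C/km

9.4°C/km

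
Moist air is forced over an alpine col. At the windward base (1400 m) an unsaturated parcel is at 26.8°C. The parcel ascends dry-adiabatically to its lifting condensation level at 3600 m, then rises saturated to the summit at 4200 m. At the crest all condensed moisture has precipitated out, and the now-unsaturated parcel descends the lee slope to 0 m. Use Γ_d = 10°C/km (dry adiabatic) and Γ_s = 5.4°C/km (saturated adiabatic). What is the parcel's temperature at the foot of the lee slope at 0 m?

Dry to 3600 m: -10 × 2.2 km = -22°C, so T = 4.8°C.
Saturated to 4200 m: -5.4 × 0.6 km = -3.24°C, so T = 1.56°C.
Dry descent to 0 m: +10 × 4.2 km = +42°C, so T = 43.56°C.

43.56°C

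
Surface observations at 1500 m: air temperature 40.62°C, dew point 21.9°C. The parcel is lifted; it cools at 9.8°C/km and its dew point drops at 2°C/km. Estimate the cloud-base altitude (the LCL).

T and T_d converge at 9.8 − 2 = 7.8°C per km
Height above start = (40.62 − 21.9) / 7.8 = 2.4 km
LCL altitude = 1500 m + 2400 m = 3900 m

3900 m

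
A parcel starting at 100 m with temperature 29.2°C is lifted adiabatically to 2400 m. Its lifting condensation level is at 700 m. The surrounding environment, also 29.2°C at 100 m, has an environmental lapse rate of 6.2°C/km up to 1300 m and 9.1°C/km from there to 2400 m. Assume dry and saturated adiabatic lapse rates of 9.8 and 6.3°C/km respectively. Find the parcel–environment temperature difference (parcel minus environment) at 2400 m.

Parcel:
  From 100 m to 700 m (dry): cools by 9.8 × 0.6 = 5.88°C, giving 23.32°C.
  From 700 m to 2400 m (saturated): cools by 6.3 × 1.7 = 10.71°C, giving 12.61°C.
Environment:
  From 100 m to 1300 m (environment, lower layer): cools by 6.2 × 1.2 = 7.44°C, giving 21.76°C.
  From 1300 m to 2400 m (environment, upper layer): cools by 9.1 × 1.1 = 10.01°C, giving 11.75°C.
T_parcel − T_env = 12.61 − 11.75 = +0.86°C

+0.86°C (parcel warmer than environment)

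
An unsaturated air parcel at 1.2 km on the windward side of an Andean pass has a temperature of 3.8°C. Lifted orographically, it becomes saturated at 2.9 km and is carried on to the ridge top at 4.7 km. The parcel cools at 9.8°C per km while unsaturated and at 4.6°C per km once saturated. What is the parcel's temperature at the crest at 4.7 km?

1200 → 2900 m (dry, 9.8°C/km): ΔT = -9.8 × 1.7 = -16.66°C → T = -12.86°C
2900 → 4700 m (saturated, 4.6°C/km): ΔT = -4.6 × 1.8 = -8.28°C → T = -21.14°C

-21.14°C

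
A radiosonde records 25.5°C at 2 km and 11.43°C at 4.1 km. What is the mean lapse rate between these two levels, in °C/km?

Γ = −ΔT/Δz = (25.5 − 11.43) / (4100 − 2000) m
  = 14.07°C / 2.1 km = 6.7°C/km

6.7°C/km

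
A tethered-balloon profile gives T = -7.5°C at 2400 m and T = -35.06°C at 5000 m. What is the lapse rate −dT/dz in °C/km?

10.6°C/km

Γ = −ΔT/Δz = (-7.5 − (-35.06)) / (5000 − 2400) m
  = 27.56°C / 2.6 km = 10.6°C/km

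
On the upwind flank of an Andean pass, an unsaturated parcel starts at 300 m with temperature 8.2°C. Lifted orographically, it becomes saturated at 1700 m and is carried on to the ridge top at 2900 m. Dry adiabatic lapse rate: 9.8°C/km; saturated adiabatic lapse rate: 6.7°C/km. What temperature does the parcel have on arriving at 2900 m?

Dry to 1700 m: -9.8 × 1.4 km = -13.72°C, so T = -5.52°C.
Saturated to 2900 m: -6.7 × 1.2 km = -8.04°C, so T = -13.56°C.

-13.56°C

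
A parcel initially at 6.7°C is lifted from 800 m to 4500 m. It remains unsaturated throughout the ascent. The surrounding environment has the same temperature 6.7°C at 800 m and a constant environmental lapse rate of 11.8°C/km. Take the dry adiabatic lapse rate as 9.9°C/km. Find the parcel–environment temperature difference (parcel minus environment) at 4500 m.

+7.03°C (parcel warmer than environment)

Parcel:
  From 800 m to 4500 m (dry): cools by 9.9 × 3.7 = 36.63°C, giving -29.93°C.
Environment:
  From 800 m to 4500 m (environment): cools by 11.8 × 3.7 = 43.66°C, giving -36.96°C.
T_parcel − T_env = -29.93 − (-36.96) = +7.03°C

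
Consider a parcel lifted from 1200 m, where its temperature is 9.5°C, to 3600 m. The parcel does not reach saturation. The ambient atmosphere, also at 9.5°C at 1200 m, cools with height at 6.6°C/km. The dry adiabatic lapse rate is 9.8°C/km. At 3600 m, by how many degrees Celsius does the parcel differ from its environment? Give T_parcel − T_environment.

-7.68°C (parcel cooler than environment)

Parcel:
  1200 → 3600 m (dry, 9.8°C/km): ΔT = -9.8 × 2.4 = -23.52°C → T = -14.02°C
Environment:
  1200 → 3600 m (environment, 6.6°C/km): ΔT = -6.6 × 2.4 = -15.84°C → T = -6.34°C
T_parcel − T_env = -14.02 − (-6.34) = -7.68°C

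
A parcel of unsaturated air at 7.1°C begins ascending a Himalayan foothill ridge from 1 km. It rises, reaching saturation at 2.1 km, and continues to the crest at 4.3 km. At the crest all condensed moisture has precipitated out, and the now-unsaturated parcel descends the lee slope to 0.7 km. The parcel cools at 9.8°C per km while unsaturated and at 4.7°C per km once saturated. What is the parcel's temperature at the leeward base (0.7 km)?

21.26°C

Dry to 2100 m: -9.8 × 1.1 km = -10.78°C, so T = -3.68°C.
Saturated to 4300 m: -4.7 × 2.2 km = -10.34°C, so T = -14.02°C.
Dry descent to 700 m: +9.8 × 3.6 km = +35.28°C, so T = 21.26°C.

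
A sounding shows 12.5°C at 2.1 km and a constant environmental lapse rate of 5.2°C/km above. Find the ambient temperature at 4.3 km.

2100 → 4300 m (environmental, 5.2°C/km): ΔT = -5.2 × 2.2 = -11.44°C → T = 1.06°C

1.06°C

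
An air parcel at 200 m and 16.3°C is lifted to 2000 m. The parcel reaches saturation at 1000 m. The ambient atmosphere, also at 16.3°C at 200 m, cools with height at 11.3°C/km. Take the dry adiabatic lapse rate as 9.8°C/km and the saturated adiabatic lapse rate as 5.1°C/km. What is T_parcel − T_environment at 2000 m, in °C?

+7.4°C (parcel warmer than environment)

Parcel:
  From 200 m to 1000 m (dry): cools by 9.8 × 0.8 = 7.84°C, giving 8.46°C.
  From 1000 m to 2000 m (saturated): cools by 5.1 × 1 = 5.1°C, giving 3.36°C.
Environment:
  From 200 m to 2000 m (environment): cools by 11.3 × 1.8 = 20.34°C, giving -4.04°C.
T_parcel − T_env = 3.36 − (-4.04) = +7.4°C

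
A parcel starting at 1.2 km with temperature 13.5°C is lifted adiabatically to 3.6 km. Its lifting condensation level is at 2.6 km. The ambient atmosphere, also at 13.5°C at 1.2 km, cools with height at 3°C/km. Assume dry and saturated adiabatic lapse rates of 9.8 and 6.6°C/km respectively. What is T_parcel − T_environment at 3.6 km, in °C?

-13.12°C (parcel cooler than environment)

Parcel:
  Dry to 2600 m: -9.8 × 1.4 km = -13.72°C, so T = -0.22°C.
  Saturated to 3600 m: -6.6 × 1 km = -6.6°C, so T = -6.82°C.
Environment:
  Environment to 3600 m: -3 × 2.4 km = -7.2°C, so T = 6.3°C.
T_parcel − T_env = -6.82 − 6.3 = -13.12°C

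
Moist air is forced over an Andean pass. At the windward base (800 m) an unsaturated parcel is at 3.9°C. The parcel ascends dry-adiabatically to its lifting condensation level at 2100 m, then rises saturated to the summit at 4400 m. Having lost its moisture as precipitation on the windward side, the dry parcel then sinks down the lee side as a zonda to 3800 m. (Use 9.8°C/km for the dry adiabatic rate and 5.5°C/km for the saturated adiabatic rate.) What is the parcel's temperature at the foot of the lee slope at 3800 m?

-15.61°C

Dry to 2100 m: -9.8 × 1.3 km = -12.74°C, so T = -8.84°C.
Saturated to 4400 m: -5.5 × 2.3 km = -12.65°C, so T = -21.49°C.
Dry descent to 3800 m: +9.8 × 0.6 km = +5.88°C, so T = -15.61°C.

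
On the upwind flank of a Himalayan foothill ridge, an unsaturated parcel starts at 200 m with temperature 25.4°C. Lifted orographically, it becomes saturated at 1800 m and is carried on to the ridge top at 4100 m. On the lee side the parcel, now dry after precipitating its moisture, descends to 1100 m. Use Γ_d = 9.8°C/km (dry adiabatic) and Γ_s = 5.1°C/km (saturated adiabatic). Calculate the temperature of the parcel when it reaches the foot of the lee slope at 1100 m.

27.39°C

200 → 1800 m (dry, 9.8°C/km): ΔT = -9.8 × 1.6 = -15.68°C → T = 9.72°C
1800 → 4100 m (saturated, 5.1°C/km): ΔT = -5.1 × 2.3 = -11.73°C → T = -2.01°C
4100 → 1100 m (dry descent, 9.8°C/km): ΔT = +9.8 × 3 = +29.4°C → T = 27.39°C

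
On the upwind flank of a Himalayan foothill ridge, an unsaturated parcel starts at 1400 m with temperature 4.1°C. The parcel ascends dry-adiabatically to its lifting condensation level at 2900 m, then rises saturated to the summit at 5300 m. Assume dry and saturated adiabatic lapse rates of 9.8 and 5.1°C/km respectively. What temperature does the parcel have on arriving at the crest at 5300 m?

-22.84°C

1400 → 2900 m (dry, 9.8°C/km): ΔT = -9.8 × 1.5 = -14.7°C → T = -10.6°C
2900 → 5300 m (saturated, 5.1°C/km): ΔT = -5.1 × 2.4 = -12.24°C → T = -22.84°C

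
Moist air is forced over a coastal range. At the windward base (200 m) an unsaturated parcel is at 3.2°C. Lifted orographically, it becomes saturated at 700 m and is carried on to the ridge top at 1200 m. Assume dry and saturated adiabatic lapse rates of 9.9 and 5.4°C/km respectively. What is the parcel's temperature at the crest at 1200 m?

-4.45°C

Dry to 700 m: -9.9 × 0.5 km = -4.95°C, so T = -1.75°C.
Saturated to 1200 m: -5.4 × 0.5 km = -2.7°C, so T = -4.45°C.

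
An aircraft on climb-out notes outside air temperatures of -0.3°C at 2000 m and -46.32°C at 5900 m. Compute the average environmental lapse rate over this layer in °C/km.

11.8°C/km

Γ = −ΔT/Δz = (-0.3 − (-46.32)) / (5900 − 2000) m
  = 46.02°C / 3.9 km = 11.8°C/km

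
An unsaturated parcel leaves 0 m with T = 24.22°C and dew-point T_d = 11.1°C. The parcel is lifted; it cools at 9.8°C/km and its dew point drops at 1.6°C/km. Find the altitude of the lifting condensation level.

T and T_d converge at 9.8 − 1.6 = 8.2°C per km
Height above start = (24.22 − 11.1) / 8.2 = 1.6 km
LCL altitude = 0 m + 1600 m = 1600 m

1600 m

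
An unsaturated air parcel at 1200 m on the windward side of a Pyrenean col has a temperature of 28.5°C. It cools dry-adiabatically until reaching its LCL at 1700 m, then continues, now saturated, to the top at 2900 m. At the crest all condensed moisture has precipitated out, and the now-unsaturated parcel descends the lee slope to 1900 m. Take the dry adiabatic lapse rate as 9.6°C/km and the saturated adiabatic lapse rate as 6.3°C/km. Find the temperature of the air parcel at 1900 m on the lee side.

Dry to 1700 m: -9.6 × 0.5 km = -4.8°C, so T = 23.7°C.
Saturated to 2900 m: -6.3 × 1.2 km = -7.56°C, so T = 16.14°C.
Dry descent to 1900 m: +9.6 × 1 km = +9.6°C, so T = 25.74°C.

25.74°C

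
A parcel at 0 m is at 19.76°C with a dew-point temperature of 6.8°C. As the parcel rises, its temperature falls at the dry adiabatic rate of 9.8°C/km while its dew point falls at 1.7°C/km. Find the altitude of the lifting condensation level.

1600 m

T and T_d converge at 9.8 − 1.7 = 8.1°C per km
Height above start = (19.76 − 6.8) / 8.1 = 1.6 km
LCL altitude = 0 m + 1600 m = 1600 m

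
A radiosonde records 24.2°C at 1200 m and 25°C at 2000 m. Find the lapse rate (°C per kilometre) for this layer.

Γ = −ΔT/Δz = (24.2 − 25) / (2000 − 1200) m
  = -0.8°C / 0.8 km = -1°C/km

-1°C/km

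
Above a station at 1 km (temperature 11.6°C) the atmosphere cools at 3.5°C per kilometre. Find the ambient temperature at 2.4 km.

Environmental to 2400 m: -3.5 × 1.4 km = -4.9°C, so T = 6.7°C.

6.7°C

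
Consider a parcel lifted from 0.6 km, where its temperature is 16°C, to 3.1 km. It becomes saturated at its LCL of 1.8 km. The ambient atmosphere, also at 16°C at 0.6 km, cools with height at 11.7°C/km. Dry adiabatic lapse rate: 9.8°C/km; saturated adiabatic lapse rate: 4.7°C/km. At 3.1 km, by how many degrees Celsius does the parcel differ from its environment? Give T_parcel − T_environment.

Parcel:
  From 600 m to 1800 m (dry): cools by 9.8 × 1.2 = 11.76°C, giving 4.24°C.
  From 1800 m to 3100 m (saturated): cools by 4.7 × 1.3 = 6.11°C, giving -1.87°C.
Environment:
  From 600 m to 3100 m (environment): cools by 11.7 × 2.5 = 29.25°C, giving -13.25°C.
T_parcel − T_env = -1.87 − (-13.25) = +11.38°C

+11.38°C (parcel warmer than environment)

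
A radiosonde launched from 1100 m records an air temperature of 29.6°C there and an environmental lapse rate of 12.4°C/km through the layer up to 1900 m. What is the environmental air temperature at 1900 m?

From 1100 m to 1900 m (environmental): cools by 12.4 × 0.8 = 9.92°C, giving 19.68°C.

19.68°C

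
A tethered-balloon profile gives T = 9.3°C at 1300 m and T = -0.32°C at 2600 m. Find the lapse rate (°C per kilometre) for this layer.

Γ = −ΔT/Δz = (9.3 − (-0.32)) / (2600 − 1300) m
  = 9.62°C / 1.3 km = 7.4°C/km

7.4°C/km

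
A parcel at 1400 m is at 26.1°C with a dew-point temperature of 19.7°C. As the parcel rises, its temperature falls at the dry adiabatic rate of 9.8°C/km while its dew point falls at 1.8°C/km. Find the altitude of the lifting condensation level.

2200 m

T and T_d converge at 9.8 − 1.8 = 8°C per km
Height above start = (26.1 − 19.7) / 8 = 0.8 km
LCL altitude = 1400 m + 800 m = 2200 m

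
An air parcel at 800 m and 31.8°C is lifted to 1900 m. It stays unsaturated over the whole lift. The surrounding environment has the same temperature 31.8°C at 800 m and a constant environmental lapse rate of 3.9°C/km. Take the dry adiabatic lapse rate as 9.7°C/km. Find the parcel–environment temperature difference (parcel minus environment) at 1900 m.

Parcel:
  From 800 m to 1900 m (dry): cools by 9.7 × 1.1 = 10.67°C, giving 21.13°C.
Environment:
  From 800 m to 1900 m (environment): cools by 3.9 × 1.1 = 4.29°C, giving 27.51°C.
T_parcel − T_env = 21.13 − 27.51 = -6.38°C

-6.38°C (parcel cooler than environment)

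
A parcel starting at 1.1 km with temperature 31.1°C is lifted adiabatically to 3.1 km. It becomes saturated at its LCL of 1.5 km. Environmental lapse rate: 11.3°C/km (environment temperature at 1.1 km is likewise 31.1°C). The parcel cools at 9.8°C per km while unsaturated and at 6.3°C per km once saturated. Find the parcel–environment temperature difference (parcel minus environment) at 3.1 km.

+8.6°C (parcel warmer than environment)

Parcel:
  1100–1500 m, dry: Δz = 0.4 km ⇒ ΔT = -3.92°C; T = 27.18°C
  1500–3100 m, saturated: Δz = 1.6 km ⇒ ΔT = -10.08°C; T = 17.1°C
Environment:
  1100–3100 m, environment: Δz = 2 km ⇒ ΔT = -22.6°C; T = 8.5°C
T_parcel − T_env = 17.1 − 8.5 = +8.6°C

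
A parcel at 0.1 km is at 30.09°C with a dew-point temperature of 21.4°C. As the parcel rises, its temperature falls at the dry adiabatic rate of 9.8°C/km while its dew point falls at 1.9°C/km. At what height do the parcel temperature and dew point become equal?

1.2 km

T and T_d converge at 9.8 − 1.9 = 7.9°C per km
Height above start = (30.09 − 21.4) / 7.9 = 1.1 km
LCL altitude = 100 m + 1100 m = 1200 m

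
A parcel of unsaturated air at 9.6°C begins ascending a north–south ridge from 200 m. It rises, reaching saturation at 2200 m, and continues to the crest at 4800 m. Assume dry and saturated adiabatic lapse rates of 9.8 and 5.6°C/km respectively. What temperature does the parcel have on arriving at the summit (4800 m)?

-24.56°C

200 → 2200 m (dry, 9.8°C/km): ΔT = -9.8 × 2 = -19.6°C → T = -10°C
2200 → 4800 m (saturated, 5.6°C/km): ΔT = -5.6 × 2.6 = -14.56°C → T = -24.56°C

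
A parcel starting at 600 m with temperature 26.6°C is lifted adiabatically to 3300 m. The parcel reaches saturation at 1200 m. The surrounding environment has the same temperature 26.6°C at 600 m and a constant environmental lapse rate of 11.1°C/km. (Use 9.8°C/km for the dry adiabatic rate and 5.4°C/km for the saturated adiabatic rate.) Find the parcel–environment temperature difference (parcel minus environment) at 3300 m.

Parcel:
  600–1200 m, dry: Δz = 0.6 km ⇒ ΔT = -5.88°C; T = 20.72°C
  1200–3300 m, saturated: Δz = 2.1 km ⇒ ΔT = -11.34°C; T = 9.38°C
Environment:
  600–3300 m, environment: Δz = 2.7 km ⇒ ΔT = -29.97°C; T = -3.37°C
T_parcel − T_env = 9.38 − (-3.37) = +12.75°C

+12.75°C (parcel warmer than environment)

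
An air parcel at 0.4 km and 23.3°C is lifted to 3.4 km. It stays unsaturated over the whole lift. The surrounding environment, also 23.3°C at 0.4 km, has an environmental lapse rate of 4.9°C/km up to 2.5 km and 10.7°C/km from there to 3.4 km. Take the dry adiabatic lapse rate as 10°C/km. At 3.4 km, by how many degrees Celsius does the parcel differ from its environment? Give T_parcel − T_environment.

Parcel:
  Dry to 3400 m: -10 × 3 km = -30°C, so T = -6.7°C.
Environment:
  Environment, lower layer to 2500 m: -4.9 × 2.1 km = -10.29°C, so T = 13.01°C.
  Environment, upper layer to 3400 m: -10.7 × 0.9 km = -9.63°C, so T = 3.38°C.
T_parcel − T_env = -6.7 − 3.38 = -10.08°C

-10.08°C (parcel cooler than environment)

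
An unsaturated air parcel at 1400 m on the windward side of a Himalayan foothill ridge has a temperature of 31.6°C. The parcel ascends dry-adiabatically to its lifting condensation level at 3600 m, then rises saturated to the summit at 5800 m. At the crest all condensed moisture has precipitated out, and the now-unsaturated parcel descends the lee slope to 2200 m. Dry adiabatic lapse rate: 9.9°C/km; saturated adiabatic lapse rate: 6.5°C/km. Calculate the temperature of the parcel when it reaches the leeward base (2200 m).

Dry to 3600 m: -9.9 × 2.2 km = -21.78°C, so T = 9.82°C.
Saturated to 5800 m: -6.5 × 2.2 km = -14.3°C, so T = -4.48°C.
Dry descent to 2200 m: +9.9 × 3.6 km = +35.64°C, so T = 31.16°C.

31.16°C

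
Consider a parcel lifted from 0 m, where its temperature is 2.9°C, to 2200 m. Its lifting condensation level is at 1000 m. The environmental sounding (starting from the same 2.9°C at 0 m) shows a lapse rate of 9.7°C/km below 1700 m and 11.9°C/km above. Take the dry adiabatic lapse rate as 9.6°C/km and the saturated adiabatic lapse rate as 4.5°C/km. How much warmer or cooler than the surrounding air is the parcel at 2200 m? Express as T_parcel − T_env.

+7.44°C (parcel warmer than environment)

Parcel:
  0–1000 m, dry: Δz = 1 km ⇒ ΔT = -9.6°C; T = -6.7°C
  1000–2200 m, saturated: Δz = 1.2 km ⇒ ΔT = -5.4°C; T = -12.1°C
Environment:
  0–1700 m, environment, lower layer: Δz = 1.7 km ⇒ ΔT = -16.49°C; T = -13.59°C
  1700–2200 m, environment, upper layer: Δz = 0.5 km ⇒ ΔT = -5.95°C; T = -19.54°C
T_parcel − T_env = -12.1 − (-19.54) = +7.44°C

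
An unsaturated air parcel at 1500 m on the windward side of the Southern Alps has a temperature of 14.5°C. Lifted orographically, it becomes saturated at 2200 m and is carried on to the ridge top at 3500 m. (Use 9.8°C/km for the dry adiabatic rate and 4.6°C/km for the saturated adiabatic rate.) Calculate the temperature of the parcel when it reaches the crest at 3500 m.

Dry to 2200 m: -9.8 × 0.7 km = -6.86°C, so T = 7.64°C.
Saturated to 3500 m: -4.6 × 1.3 km = -5.98°C, so T = 1.66°C.

1.66°C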